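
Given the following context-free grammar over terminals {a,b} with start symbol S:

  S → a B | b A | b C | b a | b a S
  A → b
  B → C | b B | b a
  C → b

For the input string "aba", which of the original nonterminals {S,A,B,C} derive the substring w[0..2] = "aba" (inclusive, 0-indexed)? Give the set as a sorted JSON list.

CNF form of G:
  S -> T0 A | T0 C | T0 T1 | T0 X2 | T1 B
  A -> b
  B -> T0 B | T0 T1 | b
  C -> b
  T0 -> b
  T1 -> a
  X2 -> T1 S

CYK table (by increasing span) — only the sub-triangle for w[0..2]:
  cell(0,0) a: {T1}  orig:{}
  cell(1,1) b: {A,B,C,T0}  orig:{A,B,C}
  cell(2,2) a: {T1}  orig:{}
  cell(0,1) ab: {S}
  cell(1,2) ba: {B,S}
  cell(0,2) aba: {S,X2}  orig:{S}

Original NTs in T[0,2] deriving "aba": ["S"]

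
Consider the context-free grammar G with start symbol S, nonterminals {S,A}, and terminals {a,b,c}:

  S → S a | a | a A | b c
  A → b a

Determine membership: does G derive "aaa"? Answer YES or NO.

Convert to CNF:
  S -> S T1 | T0 T2 | T1 A | a
  A -> T0 T1
  T0 -> b
  T1 -> a
  T2 -> c

CYK fill:
  cell(0,0) a: {S,T1}  orig:{S}
  cell(1,1) a: {S,T1}  orig:{S}
  cell(2,2) a: {S,T1}  orig:{S}
  cell(0,1) aa: {S}
  cell(1,2) aa: {S}
  cell(0,2) aaa: {S}

S ∈ T[0,2] ⇒ YES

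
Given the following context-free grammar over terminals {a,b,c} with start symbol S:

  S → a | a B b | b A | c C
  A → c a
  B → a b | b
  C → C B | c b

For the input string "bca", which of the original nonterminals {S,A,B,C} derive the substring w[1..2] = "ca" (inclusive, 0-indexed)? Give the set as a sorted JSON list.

Convert to CNF:
  S -> T0 C | T1 X3 | T2 A | a
  A -> T0 T1
  B -> T1 T2 | b
  C -> C B | T0 T2
  T0 -> c
  T1 -> a
  T2 -> b
  X3 -> B T2

CYK fill (cells [i..j] with 1 ≤ i ≤ j ≤ 2 only):
  cell(1,1) c: {T0}  orig:{}
  cell(2,2) a: {S,T1}  orig:{S}
  cell(1,2) ca: {A}

Original NTs in T[1,2] deriving "ca": ["A"]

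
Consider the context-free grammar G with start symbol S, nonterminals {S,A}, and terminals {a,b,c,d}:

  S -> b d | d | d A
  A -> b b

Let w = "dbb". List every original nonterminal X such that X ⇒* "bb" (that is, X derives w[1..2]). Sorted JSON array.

CNF form of G:
  S -> T0 T1 | T1 A | d
  A -> T0 T0
  T0 -> b
  T1 -> d

Fill CYK table bottom-up, restricted to cells inside w[1..2]:
  cell(1,1) b: {T0}  orig:{}
  cell(2,2) b: {T0}  orig:{}
  cell(1,2) bb: {A}

Original NTs in T[1,2] deriving "bb": ["A"]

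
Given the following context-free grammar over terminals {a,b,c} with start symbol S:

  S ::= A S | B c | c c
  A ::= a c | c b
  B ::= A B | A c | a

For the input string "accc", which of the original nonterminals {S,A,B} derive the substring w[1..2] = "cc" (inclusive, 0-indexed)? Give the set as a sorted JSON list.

CNF form of G:
  S -> A S | B T1 | T1 T1
  A -> T0 T1 | T1 T2
  B -> A B | A T1 | a
  T0 -> a
  T1 -> c
  T2 -> b

CYK fill, restricted to cells inside w[1..2]:
  cell(1,1) c: {T1}  orig:{}
  cell(2,2) c: {T1}  orig:{}
  cell(1,2) cc: {S}

Original NTs in T[1,2] deriving "cc": ["S"]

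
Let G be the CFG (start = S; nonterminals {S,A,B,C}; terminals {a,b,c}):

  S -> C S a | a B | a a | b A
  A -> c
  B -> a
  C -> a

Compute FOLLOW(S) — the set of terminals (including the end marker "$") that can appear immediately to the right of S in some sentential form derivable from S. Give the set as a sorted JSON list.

Compute FIRST by fixpoint:
round 1:
  A via A→c: +{c}
  B via B→a: +{a}
  C via C→a: +{a}
  S via S→C S a: +{a}
  S via S→b A: +{b}
  S: {a,b}  A: {c}  B: {a}  C: {a}
round 2: — fixpoint
  S: {a,b}  A: {c}  B: {a}  C: {a}

FOLLOW sets:
FOLLOW(S) := {$}
round 1:
  S→C S a: FOLLOW(C) ⊇ FIRST(S) = {a,b}; new: +{a,b}
  S→C S a: FOLLOW(S) ⊇ FIRST(a) = {a}; new: +{a}
  S→a B: FOLLOW(B) ⊇ FOLLOW(S) ⊇ {$,a}; new: +{$,a}
  S→b A: FOLLOW(A) ⊇ FOLLOW(S) ⊇ {$,a}; new: +{$,a}
  FOLLOW[S]={$,a}  FOLLOW[A]={$,a}  FOLLOW[B]={$,a}  FOLLOW[C]={a,b}
round 2: (no change)
  FOLLOW[S]={$,a}  FOLLOW[A]={$,a}  FOLLOW[B]={$,a}  FOLLOW[C]={a,b}

FOLLOW(S) = ["$", "a"]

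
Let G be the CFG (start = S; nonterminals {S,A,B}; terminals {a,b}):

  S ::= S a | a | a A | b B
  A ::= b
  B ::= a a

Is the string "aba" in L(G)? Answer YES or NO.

CNF form of G:
  S -> S T0 | T0 A | T1 B | a
  A -> b
  B -> T0 T0
  T0 -> a
  T1 -> b

CYK fill:
  T[0,0] 'a' = {S,T0}  orig:{S}
  T[1,1] 'b' = {A,T1}  orig:{A}
  T[2,2] 'a' = {S,T0}  orig:{S}
  T[0,1] 'ab' = {S}
  T[1,2] 'ba' = ∅
  T[0,2] 'aba' = {S}

S ∈ T[0,2] ⇒ YES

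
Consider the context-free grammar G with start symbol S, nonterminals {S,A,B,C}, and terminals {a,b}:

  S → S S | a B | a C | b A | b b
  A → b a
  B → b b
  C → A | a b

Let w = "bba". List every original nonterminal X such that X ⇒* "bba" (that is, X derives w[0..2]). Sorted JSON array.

Convert to CNF:
  S -> S S | T0 A | T0 T0 | T1 B | T1 C
  A -> T0 T1
  B -> T0 T0
  C -> T0 T1 | T1 T0
  T0 -> b
  T1 -> a

CYK table (by increasing span) — only the sub-triangle for w[0..2]:
  cell(0,0) b: {T0}  orig:{}
  cell(1,1) b: {T0}  orig:{}
  cell(2,2) a: {T1}  orig:{}
  cell(0,1) bb: {B,S}
  cell(1,2) ba: {A,C}
  cell(0,2) bba: {S}

Original NTs in T[0,2] deriving "bba": ["S"]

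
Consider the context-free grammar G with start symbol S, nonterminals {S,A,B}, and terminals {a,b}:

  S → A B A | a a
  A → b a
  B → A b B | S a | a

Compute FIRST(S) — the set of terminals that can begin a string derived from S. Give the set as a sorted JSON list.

Compute FIRST by fixpoint:
[1]
  A via A→b a: +{b}
  B via B→A b B: +{b}
  B via B→a: +{a}
  S via S→A B A: +{b}
  S via S→a a: +{a}
  FIRST[S]={a,b}  FIRST[A]={b}  FIRST[B]={a,b}
[2] (stable)
  FIRST[S]={a,b}  FIRST[A]={b}  FIRST[B]={a,b}

FIRST(S) = ["a", "b"]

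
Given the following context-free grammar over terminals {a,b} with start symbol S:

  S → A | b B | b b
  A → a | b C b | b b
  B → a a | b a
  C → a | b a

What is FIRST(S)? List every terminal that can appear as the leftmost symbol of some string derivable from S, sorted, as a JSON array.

FIRST sets, iterate to fixpoint:
pass 1:
  A via A→a: +{a}
  A via A→b C b: +{b}
  B via B→a a: +{a}
  B via B→b a: +{b}
  C via C→a: +{a}
  C via C→b a: +{b}
  S via S→A: +{a,b}
  S: {a,b}  A: {a,b}  B: {a,b}  C: {a,b}
pass 2: done
  S: {a,b}  A: {a,b}  B: {a,b}  C: {a,b}

FIRST(S) = ["a", "b"]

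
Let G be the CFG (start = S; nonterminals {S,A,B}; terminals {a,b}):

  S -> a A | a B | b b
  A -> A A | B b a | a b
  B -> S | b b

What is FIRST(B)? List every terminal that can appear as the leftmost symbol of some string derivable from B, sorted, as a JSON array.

FIRST sets, iterate to fixpoint:
iter 1:
  A via A→a b: +{a}
  B via B→b b: +{b}
  S via S→a A: +{a}
  S via S→b b: +{b}
  FIRST[S]={a,b}  FIRST[A]={a}  FIRST[B]={b}
iter 2:
  A via A→B b a: +{b}
  B via B→S: +{a}
  FIRST[S]={a,b}  FIRST[A]={a,b}  FIRST[B]={a,b}
iter 3: — fixpoint
  FIRST[S]={a,b}  FIRST[A]={a,b}  FIRST[B]={a,b}

FIRST(B) = ["a", "b"]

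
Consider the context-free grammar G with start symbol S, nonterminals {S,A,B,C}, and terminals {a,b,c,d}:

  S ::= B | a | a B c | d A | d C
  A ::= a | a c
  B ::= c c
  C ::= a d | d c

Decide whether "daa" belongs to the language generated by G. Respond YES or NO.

Convert to CNF:
  S -> T0 X3 | T1 T1 | T2 A | T2 C | a
  A -> T0 T1 | a
  B -> T1 T1
  C -> T0 T2 | T2 T1
  T0 -> a
  T1 -> c
  T2 -> d
  X3 -> B T1

CYK fill:
  cell(0,0) d: {T2}  orig:{}
  cell(1,1) a: {A,S,T0}  orig:{A,S}
  cell(2,2) a: {A,S,T0}  orig:{A,S}
  cell(0,1) da: {S}
  cell(1,2) aa: ∅
  cell(0,2) daa: ∅

S ∉ T[0,2] ⇒ NO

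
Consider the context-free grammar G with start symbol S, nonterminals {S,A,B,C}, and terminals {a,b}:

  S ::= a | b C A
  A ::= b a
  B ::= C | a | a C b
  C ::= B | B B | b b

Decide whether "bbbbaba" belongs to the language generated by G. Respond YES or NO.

CNF form of G:
  S -> T0 X4 | a
  A -> T0 T1
  B -> B B | T0 T0 | T1 X2 | a
  C -> B B | T0 T0 | T1 X3 | a
  T0 -> b
  T1 -> a
  X2 -> C T0
  X3 -> C T0
  X4 -> C A

Fill CYK table bottom-up:
  T[0,0] 'b' = {T0}  orig:{}
  T[1,1] 'b' = {T0}  orig:{}
  T[2,2] 'b' = {T0}  orig:{}
  T[3,3] 'b' = {T0}  orig:{}
  T[4,4] 'a' = {B,C,S,T1}  orig:{B,C,S}
  T[5,5] 'b' = {T0}  orig:{}
  T[6,6] 'a' = {B,C,S,T1}  orig:{B,C,S}
  T[0,1] 'bb' = {B,C}
  T[1,2] 'bb' = {B,C}
  T[2,3] 'bb' = {B,C}
  T[3,4] 'ba' = {A}
  T[4,5] 'ab' = {X2,X3}  orig:{}
  T[5,6] 'ba' = {A}
  T[0,2] 'bbb' = {X2,X3}  orig:{}
  T[1,3] 'bbb' = {X2,X3}  orig:{}
  T[2,4] 'bba' = {B,C}
  T[3,5] 'bab' = ∅
  T[4,6] 'aba' = {X4}  orig:{}
  T[0,3] 'bbbb' = {B,C}
  T[1,4] 'bbba' = {X4}  orig:{}
  T[2,5] 'bbab' = {X2,X3}  orig:{}
  T[3,6] 'baba' = {S}
  T[0,4] 'bbbba' = {B,C,S}
  T[1,5] 'bbbab' = ∅
  T[2,6] 'bbaba' = {X4}  orig:{}
  T[0,5] 'bbbbab' = {X2,X3}  orig:{}
  T[1,6] 'bbbaba' = {S}
  T[0,6] 'bbbbaba' = {X4}  orig:{}

S ∉ T[0,6] ⇒ NO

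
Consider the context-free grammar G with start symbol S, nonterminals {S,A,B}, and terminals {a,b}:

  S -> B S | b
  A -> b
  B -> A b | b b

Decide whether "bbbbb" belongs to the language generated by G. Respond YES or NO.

CNF form of G:
  S -> B S | b
  A -> b
  B -> A T0 | T0 T0
  T0 -> b

Fill CYK table bottom-up:
  [0..0]={A,S,T0}  "b"  orig:{A,S}
  [1..1]={A,S,T0}  "b"  orig:{A,S}
  [2..2]={A,S,T0}  "b"  orig:{A,S}
  [3..3]={A,S,T0}  "b"  orig:{A,S}
  [4..4]={A,S,T0}  "b"  orig:{A,S}
  [0..1]={B}  "bb"
  [1..2]={B}  "bb"
  [2..3]={B}  "bb"
  [3..4]={B}  "bb"
  [0..2]={S}  "bbb"
  [1..3]={S}  "bbb"
  [2..4]={S}  "bbb"
  [0..3]=∅  "bbbb"
  [1..4]=∅  "bbbb"
  [0..4]={S}  "bbbbb"

S ∈ T[0,4] ⇒ YES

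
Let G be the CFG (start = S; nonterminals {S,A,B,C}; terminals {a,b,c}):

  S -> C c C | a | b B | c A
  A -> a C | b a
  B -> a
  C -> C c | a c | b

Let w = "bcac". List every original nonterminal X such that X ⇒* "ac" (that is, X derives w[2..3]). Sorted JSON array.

CNF form of G:
  S -> C X3 | T1 B | T2 A | a
  A -> T0 C | T1 T0
  B -> a
  C -> C T2 | T0 T2 | b
  T0 -> a
  T1 -> b
  T2 -> c
  X3 -> T2 C

Fill CYK table bottom-up — only the sub-triangle for w[2..3]:
  T[2,2] 'a' = {B,S,T0}  orig:{B,S}
  T[3,3] 'c' = {T2}  orig:{}
  T[2,3] 'ac' = {C}

Original NTs in T[2,3] deriving "ac": ["C"]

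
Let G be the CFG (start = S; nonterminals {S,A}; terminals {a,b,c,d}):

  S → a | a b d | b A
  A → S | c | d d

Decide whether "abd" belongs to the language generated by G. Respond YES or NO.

Convert to CNF:
  S -> T0 X4 | T1 A | a
  A -> T0 X3 | T1 A | T2 T2 | a | c
  T0 -> a
  T1 -> b
  T2 -> d
  X3 -> T1 T2
  X4 -> T1 T2

CYK fill:
  [0..0]={A,S,T0}  "a"  orig:{A,S}
  [1..1]={T1}  "b"  orig:{}
  [2..2]={T2}  "d"  orig:{}
  [0..1]=∅  "ab"
  [1..2]={X3,X4}  "bd"  orig:{}
  [0..2]={A,S}  "abd"

S ∈ T[0,2] ⇒ YES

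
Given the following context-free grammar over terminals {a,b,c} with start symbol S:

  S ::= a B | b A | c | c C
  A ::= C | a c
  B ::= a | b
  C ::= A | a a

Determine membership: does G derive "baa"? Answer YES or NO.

CNF form of G:
  S -> T0 B | T1 C | T2 A | c
  A -> T0 T0 | T0 T1
  B -> a | b
  C -> T0 T0 | T0 T1
  T0 -> a
  T1 -> c
  T2 -> b

CYK table (by increasing span):
  cell(0,0) b: {B,T2}  orig:{B}
  cell(1,1) a: {B,T0}  orig:{B}
  cell(2,2) a: {B,T0}  orig:{B}
  cell(0,1) ba: ∅
  cell(1,2) aa: {A,C,S}
  cell(0,2) baa: {S}

S ∈ T[0,2] ⇒ YES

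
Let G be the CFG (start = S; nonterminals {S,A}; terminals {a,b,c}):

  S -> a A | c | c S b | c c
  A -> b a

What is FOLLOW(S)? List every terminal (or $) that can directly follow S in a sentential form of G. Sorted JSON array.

Compute FIRST by fixpoint:
round 1:
  A via A→b a: +{b}
  S via S→a A: +{a}
  S via S→c: +{c}
  FIRST(S)={a,c}  FIRST(A)={b}
round 2: done
  FIRST(S)={a,c}  FIRST(A)={b}

FOLLOW iteration:
seed FOLLOW(S) with $
[1]
  S→a A: FOLLOW(A) ⊇ FOLLOW(S) ⊇ {$}; new: +{$}
  S→c S b: FOLLOW(S) ⊇ FIRST(b) = {b}; new: +{b}
  FOLLOW(S)={$,b}  FOLLOW(A)={$}
[2]
  S→a A: FOLLOW(A) ⊇ FOLLOW(S) ⊇ {$,b}; new: +{b}
  FOLLOW(S)={$,b}  FOLLOW(A)={$,b}
[3] done
  FOLLOW(S)={$,b}  FOLLOW(A)={$,b}

FOLLOW(S) = ["$", "b"]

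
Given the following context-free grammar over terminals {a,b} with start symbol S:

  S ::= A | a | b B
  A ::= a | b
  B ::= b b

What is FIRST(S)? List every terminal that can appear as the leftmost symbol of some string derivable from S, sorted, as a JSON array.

Compute FIRST by fixpoint:
round 1:
  A via A→a: +{a}
  A via A→b: +{b}
  B via B→b b: +{b}
  S via S→A: +{a,b}
  S: {a,b}  A: {a,b}  B: {b}
round 2: (no change)
  S: {a,b}  A: {a,b}  B: {b}

FIRST(S) = ["a", "b"]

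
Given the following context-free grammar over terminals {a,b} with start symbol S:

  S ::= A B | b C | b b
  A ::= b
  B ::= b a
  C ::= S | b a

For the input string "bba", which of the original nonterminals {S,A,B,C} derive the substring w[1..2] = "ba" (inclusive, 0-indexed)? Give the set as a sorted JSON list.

Convert to CNF:
  S -> A B | T0 C | T0 T0
  A -> b
  B -> T0 T1
  C -> A B | T0 C | T0 T0 | T0 T1
  T0 -> b
  T1 -> a

CYK table (by increasing span) (cells [i..j] with 1 ≤ i ≤ j ≤ 2 only):
  T[1,1] 'b' = {A,T0}  orig:{A}
  T[2,2] 'a' = {T1}  orig:{}
  T[1,2] 'ba' = {B,C}

Original NTs in T[1,2] deriving "ba": ["B", "C"]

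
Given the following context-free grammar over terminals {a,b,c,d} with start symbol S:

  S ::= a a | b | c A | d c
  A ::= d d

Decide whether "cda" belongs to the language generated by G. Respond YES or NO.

Convert to CNF:
  S -> T0 T2 | T1 T1 | T2 A | b
  A -> T0 T0
  T0 -> d
  T1 -> a
  T2 -> c

Fill CYK table bottom-up:
  T[0,0] 'c' = {T2}  orig:{}
  T[1,1] 'd' = {T0}  orig:{}
  T[2,2] 'a' = {T1}  orig:{}
  T[0,1] 'cd' = ∅
  T[1,2] 'da' = ∅
  T[0,2] 'cda' = ∅

S ∉ T[0,2] ⇒ NO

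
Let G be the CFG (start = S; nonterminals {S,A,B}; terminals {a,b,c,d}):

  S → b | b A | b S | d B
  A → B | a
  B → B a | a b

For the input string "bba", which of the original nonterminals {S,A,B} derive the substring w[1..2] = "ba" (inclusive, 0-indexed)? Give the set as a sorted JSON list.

Convert to CNF:
  S -> T1 A | T1 S | T2 B | b
  A -> B T0 | T0 T1 | a
  B -> B T0 | T0 T1
  T0 -> a
  T1 -> b
  T2 -> d

CYK fill, restricted to cells inside w[1..2]:
  T[1,1] 'b' = {S,T1}  orig:{S}
  T[2,2] 'a' = {A,T0}  orig:{A}
  T[1,2] 'ba' = {S}

Original NTs in T[1,2] deriving "ba": ["S"]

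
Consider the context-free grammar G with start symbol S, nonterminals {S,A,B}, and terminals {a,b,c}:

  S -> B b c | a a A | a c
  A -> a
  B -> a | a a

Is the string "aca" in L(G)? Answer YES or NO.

CNF form of G:
  S -> B X3 | T0 T2 | T0 X4
  A -> a
  B -> T0 T0 | a
  T0 -> a
  T1 -> b
  T2 -> c
  X3 -> T1 T2
  X4 -> T0 A

Fill CYK table bottom-up:
  [0..0]={A,B,T0}  "a"  orig:{A,B}
  [1..1]={T2}  "c"  orig:{}
  [2..2]={A,B,T0}  "a"  orig:{A,B}
  [0..1]={S}  "ac"
  [1..2]=∅  "ca"
  [0..2]=∅  "aca"

S ∉ T[0,2] ⇒ NO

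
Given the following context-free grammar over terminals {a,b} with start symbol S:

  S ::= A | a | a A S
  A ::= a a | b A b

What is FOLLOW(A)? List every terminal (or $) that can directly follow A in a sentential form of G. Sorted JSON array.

FIRST sets, iterate to fixpoint:
iter 1:
  A via A→a a: +{a}
  A via A→b A b: +{b}
  S via S→A: +{a,b}
  FIRST(S)={a,b}  FIRST(A)={a,b}
iter 2: (stable)
  FIRST(S)={a,b}  FIRST(A)={a,b}

FOLLOW iteration:
FOLLOW(S) := {$}
round 1:
  A→b A b: FOLLOW(A) ⊇ FIRST(b) = {b}; new: +{b}
  S→A: FOLLOW(A) ⊇ FOLLOW(S) ⊇ {$}; new: +{$}
  S→a A S: FOLLOW(A) ⊇ FIRST(S) = {a,b}; new: +{a}
  FOLLOW[S]={$}  FOLLOW[A]={$,a,b}
round 2: (no change)
  FOLLOW[S]={$}  FOLLOW[A]={$,a,b}

FOLLOW(A) = ["$", "a", "b"]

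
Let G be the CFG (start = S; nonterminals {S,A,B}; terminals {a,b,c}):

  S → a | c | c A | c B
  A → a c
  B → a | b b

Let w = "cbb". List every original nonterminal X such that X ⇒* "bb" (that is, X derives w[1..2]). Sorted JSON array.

Convert to CNF:
  S -> T1 A | T1 B | a | c
  A -> T0 T1
  B -> T2 T2 | a
  T0 -> a
  T1 -> c
  T2 -> b

CYK table (by increasing span), restricted to cells inside w[1..2]:
  T[1,1] 'b' = {T2}  orig:{}
  T[2,2] 'b' = {T2}  orig:{}
  T[1,2] 'bb' = {B}

Original NTs in T[1,2] deriving "bb": ["B"]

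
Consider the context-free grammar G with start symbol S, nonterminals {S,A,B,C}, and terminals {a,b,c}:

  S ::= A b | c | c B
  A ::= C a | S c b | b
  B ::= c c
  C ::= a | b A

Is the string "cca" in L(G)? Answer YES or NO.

CNF form of G:
  S -> A T2 | T1 B | c
  A -> C T0 | S X3 | b
  B -> T1 T1
  C -> T2 A | a
  T0 -> a
  T1 -> c
  T2 -> b
  X3 -> T1 T2

CYK fill:
  [0..0]={S,T1}  "c"  orig:{S}
  [1..1]={S,T1}  "c"  orig:{S}
  [2..2]={C,T0}  "a"  orig:{C}
  [0..1]={B}  "cc"
  [1..2]=∅  "ca"
  [0..2]=∅  "cca"

S ∉ T[0,2] ⇒ NO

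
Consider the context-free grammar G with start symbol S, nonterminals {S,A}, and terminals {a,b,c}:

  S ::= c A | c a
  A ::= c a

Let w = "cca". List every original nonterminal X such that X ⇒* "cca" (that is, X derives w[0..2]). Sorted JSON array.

CNF form of G:
  S -> T0 A | T0 T1
  A -> T0 T1
  T0 -> c
  T1 -> a

Fill CYK table bottom-up (cells [i..j] with 0 ≤ i ≤ j ≤ 2 only):
  T[0,0] 'c' = {T0}  orig:{}
  T[1,1] 'c' = {T0}  orig:{}
  T[2,2] 'a' = {T1}  orig:{}
  T[0,1] 'cc' = ∅
  T[1,2] 'ca' = {A,S}
  T[0,2] 'cca' = {S}

Original NTs in T[0,2] deriving "cca": ["S"]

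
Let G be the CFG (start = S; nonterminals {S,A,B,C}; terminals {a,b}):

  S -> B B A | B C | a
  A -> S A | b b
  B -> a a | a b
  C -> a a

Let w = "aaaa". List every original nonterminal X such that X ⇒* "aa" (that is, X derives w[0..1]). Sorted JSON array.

CNF form of G:
  S -> B C | B X2 | a
  A -> S A | T0 T0
  B -> T1 T0 | T1 T1
  C -> T1 T1
  T0 -> b
  T1 -> a
  X2 -> B A

CYK fill (cells [i..j] with 0 ≤ i ≤ j ≤ 1 only):
  cell(0,0) a: {S,T1}  orig:{S}
  cell(1,1) a: {S,T1}  orig:{S}
  cell(0,1) aa: {B,C}

Original NTs in T[0,1] deriving "aa": ["B", "C"]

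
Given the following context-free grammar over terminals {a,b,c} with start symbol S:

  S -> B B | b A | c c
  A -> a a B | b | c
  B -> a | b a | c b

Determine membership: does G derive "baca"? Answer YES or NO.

CNF form of G:
  S -> B B | T1 A | T2 T2
  A -> T0 X3 | b | c
  B -> T1 T0 | T2 T1 | a
  T0 -> a
  T1 -> b
  T2 -> c
  X3 -> T0 B

CYK table (by increasing span):
  T[0,0] 'b' = {A,T1}  orig:{A}
  T[1,1] 'a' = {B,T0}  orig:{B}
  T[2,2] 'c' = {A,T2}  orig:{A}
  T[3,3] 'a' = {B,T0}  orig:{B}
  T[0,1] 'ba' = {B}
  T[1,2] 'ac' = ∅
  T[2,3] 'ca' = ∅
  T[0,2] 'bac' = ∅
  T[1,3] 'aca' = ∅
  T[0,3] 'baca' = ∅

S ∉ T[0,3] ⇒ NO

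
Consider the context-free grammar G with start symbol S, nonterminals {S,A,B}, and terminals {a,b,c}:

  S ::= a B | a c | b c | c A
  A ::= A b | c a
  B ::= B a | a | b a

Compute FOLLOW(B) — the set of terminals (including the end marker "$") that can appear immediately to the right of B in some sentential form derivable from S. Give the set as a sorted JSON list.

FIRST sets, iterate to fixpoint:
iter 1:
  A via A→c a: +{c}
  B via B→a: +{a}
  B via B→b a: +{b}
  S via S→a B: +{a}
  S via S→b c: +{b}
  S via S→c A: +{c}
  S: {a,b,c}  A: {c}  B: {a,b}
iter 2: (no change)
  S: {a,b,c}  A: {c}  B: {a,b}

Compute FOLLOW by fixpoint:
FOLLOW(S) := {$}
[1]
  A→A b: FOLLOW(A) ⊇ FIRST(b) = {b}; new: +{b}
  B→B a: FOLLOW(B) ⊇ FIRST(a) = {a}; new: +{a}
  S→a B: FOLLOW(B) ⊇ FOLLOW(S) ⊇ {$}; new: +{$}
  S→c A: FOLLOW(A) ⊇ FOLLOW(S) ⊇ {$}; new: +{$}
  FOLLOW(S)={$}  FOLLOW(A)={$,b}  FOLLOW(B)={$,a}
[2] — fixpoint
  FOLLOW(S)={$}  FOLLOW(A)={$,b}  FOLLOW(B)={$,a}

FOLLOW(B) = ["$", "a"]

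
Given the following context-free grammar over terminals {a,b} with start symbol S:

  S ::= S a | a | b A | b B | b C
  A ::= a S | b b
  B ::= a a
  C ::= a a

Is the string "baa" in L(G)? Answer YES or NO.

CNF form of G:
  S -> S T0 | T1 A | T1 B | T1 C | a
  A -> T0 S | T1 T1
  B -> T0 T0
  C -> T0 T0
  T0 -> a
  T1 -> b

CYK table (by increasing span):
  T[0,0] 'b' = {T1}  orig:{}
  T[1,1] 'a' = {S,T0}  orig:{S}
  T[2,2] 'a' = {S,T0}  orig:{S}
  T[0,1] 'ba' = ∅
  T[1,2] 'aa' = {A,B,C,S}
  T[0,2] 'baa' = {S}

S ∈ T[0,2] ⇒ YES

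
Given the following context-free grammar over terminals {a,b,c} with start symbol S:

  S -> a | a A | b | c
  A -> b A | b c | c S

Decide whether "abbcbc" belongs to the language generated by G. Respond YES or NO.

CNF form of G:
  S -> T2 A | a | b | c
  A -> T0 A | T0 T1 | T1 S
  T0 -> b
  T1 -> c
  T2 -> a

CYK table (by increasing span):
  T[0,0] 'a' = {S,T2}  orig:{S}
  T[1,1] 'b' = {S,T0}  orig:{S}
  T[2,2] 'b' = {S,T0}  orig:{S}
  T[3,3] 'c' = {S,T1}  orig:{S}
  T[4,4] 'b' = {S,T0}  orig:{S}
  T[5,5] 'c' = {S,T1}  orig:{S}
  T[0,1] 'ab' = ∅
  T[1,2] 'bb' = ∅
  T[2,3] 'bc' = {A}
  T[3,4] 'cb' = {A}
  T[4,5] 'bc' = {A}
  T[0,2] 'abb' = ∅
  T[1,3] 'bbc' = {A}
  T[2,4] 'bcb' = {A}
  T[3,5] 'cbc' = ∅
  T[0,3] 'abbc' = {S}
  T[1,4] 'bbcb' = {A}
  T[2,5] 'bcbc' = ∅
  T[0,4] 'abbcb' = {S}
  T[1,5] 'bbcbc' = ∅
  T[0,5] 'abbcbc' = ∅

S ∉ T[0,5] ⇒ NO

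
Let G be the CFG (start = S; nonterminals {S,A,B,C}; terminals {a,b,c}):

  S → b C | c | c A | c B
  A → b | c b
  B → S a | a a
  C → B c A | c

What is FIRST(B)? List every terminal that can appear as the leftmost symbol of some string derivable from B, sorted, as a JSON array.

FIRST sets, iterate to fixpoint:
[1]
  A via A→b: +{b}
  A via A→c b: +{c}
  B via B→a a: +{a}
  C via C→B c A: +{a}
  C via C→c: +{c}
  S via S→b C: +{b}
  S via S→c: +{c}
  FIRST(S)={b,c}  FIRST(A)={b,c}  FIRST(B)={a}  FIRST(C)={a,c}
[2]
  B via B→S a: +{b,c}
  C via C→B c A: +{b}
  FIRST(S)={b,c}  FIRST(A)={b,c}  FIRST(B)={a,b,c}  FIRST(C)={a,b,c}
[3] (no change)
  FIRST(S)={b,c}  FIRST(A)={b,c}  FIRST(B)={a,b,c}  FIRST(C)={a,b,c}

FIRST(B) = ["a", "b", "c"]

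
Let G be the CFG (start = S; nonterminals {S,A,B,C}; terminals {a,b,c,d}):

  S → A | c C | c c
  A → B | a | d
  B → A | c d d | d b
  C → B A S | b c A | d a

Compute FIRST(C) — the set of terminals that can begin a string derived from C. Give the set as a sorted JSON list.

Compute FIRST by fixpoint:
[1]
  A via A→a: +{a}
  A via A→d: +{d}
  B via B→A: +{a,d}
  B via B→c d d: +{c}
  C via C→B A S: +{a,c,d}
  C via C→b c A: +{b}
  S via S→A: +{a,d}
  S via S→c C: +{c}
  FIRST(S)={a,c,d}  FIRST(A)={a,d}  FIRST(B)={a,c,d}  FIRST(C)={a,b,c,d}
[2]
  A via A→B: +{c}
  FIRST(S)={a,c,d}  FIRST(A)={a,c,d}  FIRST(B)={a,c,d}  FIRST(C)={a,b,c,d}
[3] done
  FIRST(S)={a,c,d}  FIRST(A)={a,c,d}  FIRST(B)={a,c,d}  FIRST(C)={a,b,c,d}

FIRST(C) = ["a", "b", "c", "d"]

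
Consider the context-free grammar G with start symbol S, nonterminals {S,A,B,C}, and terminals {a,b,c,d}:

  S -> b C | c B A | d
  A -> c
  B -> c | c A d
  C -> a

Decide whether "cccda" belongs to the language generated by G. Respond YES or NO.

Convert to CNF:
  S -> T0 X4 | T2 C | d
  A -> c
  B -> T0 X3 | c
  C -> a
  T0 -> c
  T1 -> d
  T2 -> b
  X3 -> A T1
  X4 -> B A

CYK fill:
  [0..0]={A,B,T0}  "c"  orig:{A,B}
  [1..1]={A,B,T0}  "c"  orig:{A,B}
  [2..2]={A,B,T0}  "c"  orig:{A,B}
  [3..3]={S,T1}  "d"  orig:{S}
  [4..4]={C}  "a"
  [0..1]={X4}  "cc"  orig:{}
  [1..2]={X4}  "cc"  orig:{}
  [2..3]={X3}  "cd"  orig:{}
  [3..4]=∅  "da"
  [0..2]={S}  "ccc"
  [1..3]={B}  "ccd"
  [2..4]=∅  "cda"
  [0..3]=∅  "cccd"
  [1..4]=∅  "ccda"
  [0..4]=∅  "cccda"

S ∉ T[0,4] ⇒ NO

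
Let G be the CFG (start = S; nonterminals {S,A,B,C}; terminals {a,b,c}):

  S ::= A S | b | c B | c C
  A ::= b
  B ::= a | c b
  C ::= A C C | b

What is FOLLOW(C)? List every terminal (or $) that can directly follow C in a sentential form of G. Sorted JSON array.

FIRST sets, iterate to fixpoint:
round 1:
  A via A→b: +{b}
  B via B→a: +{a}
  B via B→c b: +{c}
  C via C→A C C: +{b}
  S via S→A S: +{b}
  S via S→c B: +{c}
  S: {b,c}  A: {b}  B: {a,c}  C: {b}
round 2: done
  S: {b,c}  A: {b}  B: {a,c}  C: {b}

FOLLOW iteration:
seed FOLLOW(S) with $
round 1:
  C→A C C: FOLLOW(A) ⊇ FIRST(C) = {b}; new: +{b}
  C→A C C: FOLLOW(C) ⊇ FIRST(C) = {b}; new: +{b}
  S→A S: FOLLOW(A) ⊇ FIRST(S) = {b,c}; new: +{c}
  S→c B: FOLLOW(B) ⊇ FOLLOW(S) ⊇ {$}; new: +{$}
  S→c C: FOLLOW(C) ⊇ FOLLOW(S) ⊇ {$}; new: +{$}
  S: {$}  A: {b,c}  B: {$}  C: {$,b}
round 2: (stable)
  S: {$}  A: {b,c}  B: {$}  C: {$,b}

FOLLOW(C) = ["$", "b"]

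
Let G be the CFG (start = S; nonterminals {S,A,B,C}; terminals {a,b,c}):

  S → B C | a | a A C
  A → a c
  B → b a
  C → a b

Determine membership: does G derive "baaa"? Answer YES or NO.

Convert to CNF:
  S -> B C | T0 X3 | a
  A -> T0 T1
  B -> T2 T0
  C -> T0 T2
  T0 -> a
  T1 -> c
  T2 -> b
  X3 -> A C

CYK table (by increasing span):
  cell(0,0) b: {T2}  orig:{}
  cell(1,1) a: {S,T0}  orig:{S}
  cell(2,2) a: {S,T0}  orig:{S}
  cell(3,3) a: {S,T0}  orig:{S}
  cell(0,1) ba: {B}
  cell(1,2) aa: ∅
  cell(2,3) aa: ∅
  cell(0,2) baa: ∅
  cell(1,3) aaa: ∅
  cell(0,3) baaa: ∅

S ∉ T[0,3] ⇒ NO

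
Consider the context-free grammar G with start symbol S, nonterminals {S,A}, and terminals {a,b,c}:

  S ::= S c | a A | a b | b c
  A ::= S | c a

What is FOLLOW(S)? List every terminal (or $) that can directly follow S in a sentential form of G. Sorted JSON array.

FIRST iteration:
[1]
  A via A→c a: +{c}
  S via S→a A: +{a}
  S via S→b c: +{b}
  FIRST[S]={a,b}  FIRST[A]={c}
[2]
  A via A→S: +{a,b}
  FIRST[S]={a,b}  FIRST[A]={a,b,c}
[3] (no change)
  FIRST[S]={a,b}  FIRST[A]={a,b,c}

Compute FOLLOW by fixpoint:
FOLLOW(S) := {$}
iter 1:
  S→S c: FOLLOW(S) ⊇ FIRST(c) = {c}; new: +{c}
  S→a A: FOLLOW(A) ⊇ FOLLOW(S) ⊇ {$,c}; new: +{$,c}
  FOLLOW[S]={$,c}  FOLLOW[A]={$,c}
iter 2: done
  FOLLOW[S]={$,c}  FOLLOW[A]={$,c}

FOLLOW(S) = ["$", "c"]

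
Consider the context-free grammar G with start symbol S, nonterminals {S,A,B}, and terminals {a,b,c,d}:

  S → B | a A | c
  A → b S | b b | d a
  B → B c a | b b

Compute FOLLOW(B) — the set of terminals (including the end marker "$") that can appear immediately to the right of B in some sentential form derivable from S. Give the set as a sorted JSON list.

FIRST sets, iterate to fixpoint:
[1]
  A via A→b S: +{b}
  A via A→d a: +{d}
  B via B→b b: +{b}
  S via S→B: +{b}
  S via S→a A: +{a}
  S via S→c: +{c}
  FIRST(S)={a,b,c}  FIRST(A)={b,d}  FIRST(B)={b}
[2] — fixpoint
  FIRST(S)={a,b,c}  FIRST(A)={b,d}  FIRST(B)={b}

FOLLOW iteration:
FOLLOW(S) := {$}
[1]
  B→B c a: FOLLOW(B) ⊇ FIRST(c) = {c}; new: +{c}
  S→B: FOLLOW(B) ⊇ FOLLOW(S) ⊇ {$}; new: +{$}
  S→a A: FOLLOW(A) ⊇ FOLLOW(S) ⊇ {$}; new: +{$}
  S: {$}  A: {$}  B: {$,c}
[2] done
  S: {$}  A: {$}  B: {$,c}

FOLLOW(B) = ["$", "c"]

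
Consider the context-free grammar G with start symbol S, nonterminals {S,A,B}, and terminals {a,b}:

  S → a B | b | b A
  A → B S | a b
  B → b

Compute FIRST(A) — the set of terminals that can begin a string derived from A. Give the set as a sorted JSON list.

Compute FIRST by fixpoint:
pass 1:
  A via A→a b: +{a}
  B via B→b: +{b}
  S via S→a B: +{a}
  S via S→b: +{b}
  FIRST[S]={a,b}  FIRST[A]={a}  FIRST[B]={b}
pass 2:
  A via A→B S: +{b}
  FIRST[S]={a,b}  FIRST[A]={a,b}  FIRST[B]={b}
pass 3: — fixpoint
  FIRST[S]={a,b}  FIRST[A]={a,b}  FIRST[B]={b}

FIRST(A) = ["a", "b"]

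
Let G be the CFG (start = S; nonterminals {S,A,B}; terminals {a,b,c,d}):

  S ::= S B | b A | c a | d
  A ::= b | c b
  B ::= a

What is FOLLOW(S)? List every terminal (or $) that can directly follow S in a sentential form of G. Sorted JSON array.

FIRST iteration:
pass 1:
  A via A→b: +{b}
  A via A→c b: +{c}
  B via B→a: +{a}
  S via S→b A: +{b}
  S via S→c a: +{c}
  S via S→d: +{d}
  FIRST[S]={b,c,d}  FIRST[A]={b,c}  FIRST[B]={a}
pass 2: — fixpoint
  FIRST[S]={b,c,d}  FIRST[A]={b,c}  FIRST[B]={a}

FOLLOW iteration:
seed FOLLOW(S) with $
pass 1:
  S→S B: FOLLOW(S) ⊇ FIRST(B) = {a}; new: +{a}
  S→S B: FOLLOW(B) ⊇ FOLLOW(S) ⊇ {$,a}; new: +{$,a}
  S→b A: FOLLOW(A) ⊇ FOLLOW(S) ⊇ {$,a}; new: +{$,a}
  FOLLOW(S)={$,a}  FOLLOW(A)={$,a}  FOLLOW(B)={$,a}
pass 2: (no change)
  FOLLOW(S)={$,a}  FOLLOW(A)={$,a}  FOLLOW(B)={$,a}

FOLLOW(S) = ["$", "a"]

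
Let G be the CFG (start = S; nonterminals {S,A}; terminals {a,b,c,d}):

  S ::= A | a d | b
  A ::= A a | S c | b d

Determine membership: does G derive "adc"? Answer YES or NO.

CNF form of G:
  S -> A T0 | S T1 | T0 T3 | T2 T3 | b
  A -> A T0 | S T1 | T2 T3
  T0 -> a
  T1 -> c
  T2 -> b
  T3 -> d

Fill CYK table bottom-up:
  cell(0,0) a: {T0}  orig:{}
  cell(1,1) d: {T3}  orig:{}
  cell(2,2) c: {T1}  orig:{}
  cell(0,1) ad: {S}
  cell(1,2) dc: ∅
  cell(0,2) adc: {A,S}

S ∈ T[0,2] ⇒ YES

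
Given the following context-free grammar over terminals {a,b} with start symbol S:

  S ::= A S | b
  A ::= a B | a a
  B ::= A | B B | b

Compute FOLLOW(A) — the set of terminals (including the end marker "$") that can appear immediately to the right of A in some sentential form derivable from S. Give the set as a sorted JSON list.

FIRST sets, iterate to fixpoint:
iter 1:
  A via A→a B: +{a}
  B via B→A: +{a}
  B via B→b: +{b}
  S via S→A S: +{a}
  S via S→b: +{b}
  FIRST(S)={a,b}  FIRST(A)={a}  FIRST(B)={a,b}
iter 2: — fixpoint
  FIRST(S)={a,b}  FIRST(A)={a}  FIRST(B)={a,b}

FOLLOW sets:
FOLLOW(S) := {$}
iter 1:
  B→B B: FOLLOW(B) ⊇ FIRST(B) = {a,b}; new: +{a,b}
  S→A S: FOLLOW(A) ⊇ FIRST(S) = {a,b}; new: +{a,b}
  FOLLOW[S]={$}  FOLLOW[A]={a,b}  FOLLOW[B]={a,b}
iter 2: (no change)
  FOLLOW[S]={$}  FOLLOW[A]={a,b}  FOLLOW[B]={a,b}

FOLLOW(A) = ["a", "b"]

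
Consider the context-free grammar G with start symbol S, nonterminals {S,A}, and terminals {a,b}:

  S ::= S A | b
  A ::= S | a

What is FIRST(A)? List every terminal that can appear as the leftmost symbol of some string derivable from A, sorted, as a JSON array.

FIRST iteration:
pass 1:
  A via A→a: +{a}
  S via S→b: +{b}
  FIRST[S]={b}  FIRST[A]={a}
pass 2:
  A via A→S: +{b}
  FIRST[S]={b}  FIRST[A]={a,b}
pass 3: done
  FIRST[S]={b}  FIRST[A]={a,b}

FIRST(A) = ["a", "b"]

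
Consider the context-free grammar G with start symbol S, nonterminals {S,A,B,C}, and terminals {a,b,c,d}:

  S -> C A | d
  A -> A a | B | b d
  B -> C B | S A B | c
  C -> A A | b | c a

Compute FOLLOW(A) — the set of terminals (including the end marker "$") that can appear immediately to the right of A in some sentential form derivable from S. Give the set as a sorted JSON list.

FIRST iteration:
pass 1:
  A via A→b d: +{b}
  B via B→c: +{c}
  C via C→A A: +{b}
  C via C→c a: +{c}
  S via S→C A: +{b,c}
  S via S→d: +{d}
  FIRST(S)={b,c,d}  FIRST(A)={b}  FIRST(B)={c}  FIRST(C)={b,c}
pass 2:
  A via A→B: +{c}
  B via B→C B: +{b}
  B via B→S A B: +{d}
  FIRST(S)={b,c,d}  FIRST(A)={b,c}  FIRST(B)={b,c,d}  FIRST(C)={b,c}
pass 3:
  A via A→B: +{d}
  C via C→A A: +{d}
  FIRST(S)={b,c,d}  FIRST(A)={b,c,d}  FIRST(B)={b,c,d}  FIRST(C)={b,c,d}
pass 4: — fixpoint
  FIRST(S)={b,c,d}  FIRST(A)={b,c,d}  FIRST(B)={b,c,d}  FIRST(C)={b,c,d}

FOLLOW sets:
FOLLOW(S) := {$}
iter 1:
  A→A a: FOLLOW(A) ⊇ FIRST(a) = {a}; new: +{a}
  A→B: FOLLOW(B) ⊇ FOLLOW(A) ⊇ {a}; new: +{a}
  B→C B: FOLLOW(C) ⊇ FIRST(B) = {b,c,d}; new: +{b,c,d}
  B→S A B: FOLLOW(S) ⊇ FIRST(A) = {b,c,d}; new: +{b,c,d}
  B→S A B: FOLLOW(A) ⊇ FIRST(B) = {b,c,d}; new: +{b,c,d}
  S→C A: FOLLOW(A) ⊇ FOLLOW(S) ⊇ {$,b,c,d}; new: +{$}
  FOLLOW(S)={$,b,c,d}  FOLLOW(A)={$,a,b,c,d}  FOLLOW(B)={a}  FOLLOW(C)={b,c,d}
iter 2:
  A→B: FOLLOW(B) ⊇ FOLLOW(A) ⊇ {$,a,b,c,d}; new: +{$,b,c,d}
  FOLLOW(S)={$,b,c,d}  FOLLOW(A)={$,a,b,c,d}  FOLLOW(B)={$,a,b,c,d}  FOLLOW(C)={b,c,d}
iter 3: (no change)
  FOLLOW(S)={$,b,c,d}  FOLLOW(A)={$,a,b,c,d}  FOLLOW(B)={$,a,b,c,d}  FOLLOW(C)={b,c,d}

FOLLOW(A) = ["$", "a", "b", "c", "d"]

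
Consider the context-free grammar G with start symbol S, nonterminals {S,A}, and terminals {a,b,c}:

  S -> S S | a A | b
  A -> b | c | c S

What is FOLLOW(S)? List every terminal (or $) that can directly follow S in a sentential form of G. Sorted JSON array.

Compute FIRST by fixpoint:
round 1:
  A via A→b: +{b}
  A via A→c: +{c}
  S via S→a A: +{a}
  S via S→b: +{b}
  FIRST[S]={a,b}  FIRST[A]={b,c}
round 2: done
  FIRST[S]={a,b}  FIRST[A]={b,c}

FOLLOW iteration:
seed FOLLOW(S) with $
pass 1:
  S→S S: FOLLOW(S) ⊇ FIRST(S) = {a,b}; new: +{a,b}
  S→a A: FOLLOW(A) ⊇ FOLLOW(S) ⊇ {$,a,b}; new: +{$,a,b}
  FOLLOW(S)={$,a,b}  FOLLOW(A)={$,a,b}
pass 2: (stable)
  FOLLOW(S)={$,a,b}  FOLLOW(A)={$,a,b}

FOLLOW(S) = ["$", "a", "b"]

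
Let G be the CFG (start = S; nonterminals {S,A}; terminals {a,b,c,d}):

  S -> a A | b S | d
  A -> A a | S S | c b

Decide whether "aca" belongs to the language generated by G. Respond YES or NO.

Convert to CNF:
  S -> T0 A | T2 S | d
  A -> A T0 | S S | T1 T2
  T0 -> a
  T1 -> c
  T2 -> b

Fill CYK table bottom-up:
  T[0,0] 'a' = {T0}  orig:{}
  T[1,1] 'c' = {T1}  orig:{}
  T[2,2] 'a' = {T0}  orig:{}
  T[0,1] 'ac' = ∅
  T[1,2] 'ca' = ∅
  T[0,2] 'aca' = ∅

S ∉ T[0,2] ⇒ NO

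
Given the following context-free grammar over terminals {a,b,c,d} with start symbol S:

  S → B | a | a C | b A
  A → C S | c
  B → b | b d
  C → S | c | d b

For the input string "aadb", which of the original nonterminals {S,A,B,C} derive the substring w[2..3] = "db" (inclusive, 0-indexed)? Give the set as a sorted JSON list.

CNF form of G:
  S -> T0 A | T0 T1 | T2 C | a | b
  A -> C S | c
  B -> T0 T1 | b
  C -> T0 A | T0 T1 | T1 T0 | T2 C | a | b | c
  T0 -> b
  T1 -> d
  T2 -> a

Fill CYK table bottom-up (cells [i..j] with 2 ≤ i ≤ j ≤ 3 only):
  [2..2]={T1}  "d"  orig:{}
  [3..3]={B,C,S,T0}  "b"  orig:{B,C,S}
  [2..3]={C}  "db"

Original NTs in T[2,3] deriving "db": ["C"]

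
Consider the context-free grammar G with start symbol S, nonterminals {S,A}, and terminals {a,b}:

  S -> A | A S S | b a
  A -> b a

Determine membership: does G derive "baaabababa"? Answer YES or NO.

Convert to CNF:
  S -> A X2 | T0 T1
  A -> T0 T1
  T0 -> b
  T1 -> a
  X2 -> S S

CYK fill:
  [0..0]={T0}  "b"  orig:{}
  [1..1]={T1}  "a"  orig:{}
  [2..2]={T1}  "a"  orig:{}
  [3..3]={T1}  "a"  orig:{}
  [4..4]={T0}  "b"  orig:{}
  [5..5]={T1}  "a"  orig:{}
  [6..6]={T0}  "b"  orig:{}
  [7..7]={T1}  "a"  orig:{}
  [8..8]={T0}  "b"  orig:{}
  [9..9]={T1}  "a"  orig:{}
  [0..1]={A,S}  "ba"
  [1..2]=∅  "aa"
  [2..3]=∅  "aa"
  [3..4]=∅  "ab"
  [4..5]={A,S}  "ba"
  [5..6]=∅  "ab"
  [6..7]={A,S}  "ba"
  [7..8]=∅  "ab"
  [8..9]={A,S}  "ba"
  [0..2]=∅  "baa"
  [1..3]=∅  "aaa"
  [2..4]=∅  "aab"
  [3..5]=∅  "aba"
  [4..6]=∅  "bab"
  [5..7]=∅  "aba"
  [6..8]=∅  "bab"
  [7..9]=∅  "aba"
  [0..3]=∅  "baaa"
  [1..4]=∅  "aaab"
  [2..5]=∅  "aaba"
  [3..6]=∅  "abab"
  [4..7]={X2}  "baba"  orig:{}
  [5..8]=∅  "abab"
  [6..9]={X2}  "baba"  orig:{}
  [0..4]=∅  "baaab"
  [1..5]=∅  "aaaba"
  [2..6]=∅  "aabab"
  [3..7]=∅  "ababa"
  [4..8]=∅  "babab"
  [5..9]=∅  "ababa"
  [0..5]=∅  "baaaba"
  [1..6]=∅  "aaabab"
  [2..7]=∅  "aababa"
  [3..8]=∅  "ababab"
  [4..9]={S}  "bababa"
  [0..6]=∅  "baaabab"
  [1..7]=∅  "aaababa"
  [2..8]=∅  "aababab"
  [3..9]=∅  "abababa"
  [0..7]=∅  "baaababa"
  [1..8]=∅  "aaababab"
  [2..9]=∅  "aabababa"
  [0..8]=∅  "baaababab"
  [1..9]=∅  "aaabababa"
  [0..9]=∅  "baaabababa"

S ∉ T[0,9] ⇒ NO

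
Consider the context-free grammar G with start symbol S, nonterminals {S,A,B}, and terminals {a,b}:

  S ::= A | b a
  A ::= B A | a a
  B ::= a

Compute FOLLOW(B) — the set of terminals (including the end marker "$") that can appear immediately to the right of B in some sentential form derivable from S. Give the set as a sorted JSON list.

Compute FIRST by fixpoint:
round 1:
  A via A→a a: +{a}
  B via B→a: +{a}
  S via S→A: +{a}
  S via S→b a: +{b}
  FIRST[S]={a,b}  FIRST[A]={a}  FIRST[B]={a}
round 2: — fixpoint
  FIRST[S]={a,b}  FIRST[A]={a}  FIRST[B]={a}

Compute FOLLOW by fixpoint:
seed FOLLOW(S) with $
pass 1:
  A→B A: FOLLOW(B) ⊇ FIRST(A) = {a}; new: +{a}
  S→A: FOLLOW(A) ⊇ FOLLOW(S) ⊇ {$}; new: +{$}
  FOLLOW[S]={$}  FOLLOW[A]={$}  FOLLOW[B]={a}
pass 2: done
  FOLLOW[S]={$}  FOLLOW[A]={$}  FOLLOW[B]={a}

FOLLOW(B) = ["a"]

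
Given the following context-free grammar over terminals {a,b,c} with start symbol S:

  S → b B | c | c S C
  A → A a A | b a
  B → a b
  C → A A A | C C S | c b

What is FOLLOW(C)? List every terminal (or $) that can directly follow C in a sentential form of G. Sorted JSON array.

Compute FIRST by fixpoint:
pass 1:
  A via A→b a: +{b}
  B via B→a b: +{a}
  C via C→A A A: +{b}
  C via C→c b: +{c}
  S via S→b B: +{b}
  S via S→c: +{c}
  FIRST[S]={b,c}  FIRST[A]={b}  FIRST[B]={a}  FIRST[C]={b,c}
pass 2: (no change)
  FIRST[S]={b,c}  FIRST[A]={b}  FIRST[B]={a}  FIRST[C]={b,c}

FOLLOW iteration:
FOLLOW(S) := {$}
[1]
  A→A a A: FOLLOW(A) ⊇ FIRST(a) = {a}; new: +{a}
  C→A A A: FOLLOW(A) ⊇ FIRST(A) = {b}; new: +{b}
  C→C C S: FOLLOW(C) ⊇ FIRST(C) = {b,c}; new: +{b,c}
  C→C C S: FOLLOW(S) ⊇ FOLLOW(C) ⊇ {b,c}; new: +{b,c}
  S→b B: FOLLOW(B) ⊇ FOLLOW(S) ⊇ {$,b,c}; new: +{$,b,c}
  S→c S C: FOLLOW(C) ⊇ FOLLOW(S) ⊇ {$,b,c}; new: +{$}
  FOLLOW[S]={$,b,c}  FOLLOW[A]={a,b}  FOLLOW[B]={$,b,c}  FOLLOW[C]={$,b,c}
[2]
  C→A A A: FOLLOW(A) ⊇ FOLLOW(C) ⊇ {$,b,c}; new: +{$,c}
  FOLLOW[S]={$,b,c}  FOLLOW[A]={$,a,b,c}  FOLLOW[B]={$,b,c}  FOLLOW[C]={$,b,c}
[3] done
  FOLLOW[S]={$,b,c}  FOLLOW[A]={$,a,b,c}  FOLLOW[B]={$,b,c}  FOLLOW[C]={$,b,c}

FOLLOW(C) = ["$", "b", "c"]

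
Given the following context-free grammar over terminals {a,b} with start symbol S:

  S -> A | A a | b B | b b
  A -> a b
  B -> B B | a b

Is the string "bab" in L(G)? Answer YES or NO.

Convert to CNF:
  S -> A T0 | T0 T1 | T1 B | T1 T1
  A -> T0 T1
  B -> B B | T0 T1
  T0 -> a
  T1 -> b

Fill CYK table bottom-up:
  [0..0]={T1}  "b"  orig:{}
  [1..1]={T0}  "a"  orig:{}
  [2..2]={T1}  "b"  orig:{}
  [0..1]=∅  "ba"
  [1..2]={A,B,S}  "ab"
  [0..2]={S}  "bab"

S ∈ T[0,2] ⇒ YES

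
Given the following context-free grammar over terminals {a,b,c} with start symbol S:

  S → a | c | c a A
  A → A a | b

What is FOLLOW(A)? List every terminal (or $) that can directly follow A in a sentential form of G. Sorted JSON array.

Compute FIRST by fixpoint:
pass 1:
  A via A→b: +{b}
  S via S→a: +{a}
  S via S→c: +{c}
  FIRST[S]={a,c}  FIRST[A]={b}
pass 2: (no change)
  FIRST[S]={a,c}  FIRST[A]={b}

FOLLOW sets:
FOLLOW(S) := {$}
[1]
  A→A a: FOLLOW(A) ⊇ FIRST(a) = {a}; new: +{a}
  S→c a A: FOLLOW(A) ⊇ FOLLOW(S) ⊇ {$}; new: +{$}
  FOLLOW(S)={$}  FOLLOW(A)={$,a}
[2] — fixpoint
  FOLLOW(S)={$}  FOLLOW(A)={$,a}

FOLLOW(A) = ["$", "a"]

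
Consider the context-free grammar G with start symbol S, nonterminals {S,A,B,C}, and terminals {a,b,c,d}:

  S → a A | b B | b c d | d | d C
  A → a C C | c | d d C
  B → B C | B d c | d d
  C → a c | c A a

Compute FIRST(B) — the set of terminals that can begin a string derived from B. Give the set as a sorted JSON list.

FIRST sets, iterate to fixpoint:
[1]
  A via A→a C C: +{a}
  A via A→c: +{c}
  A via A→d d C: +{d}
  B via B→d d: +{d}
  C via C→a c: +{a}
  C via C→c A a: +{c}
  S via S→a A: +{a}
  S via S→b B: +{b}
  S via S→d: +{d}
  FIRST(S)={a,b,d}  FIRST(A)={a,c,d}  FIRST(B)={d}  FIRST(C)={a,c}
[2] (stable)
  FIRST(S)={a,b,d}  FIRST(A)={a,c,d}  FIRST(B)={d}  FIRST(C)={a,c}

FIRST(B) = ["d"]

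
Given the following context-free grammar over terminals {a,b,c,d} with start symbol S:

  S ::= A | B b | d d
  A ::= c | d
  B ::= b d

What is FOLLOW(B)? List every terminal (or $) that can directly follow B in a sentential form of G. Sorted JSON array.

FIRST sets, iterate to fixpoint:
[1]
  A via A→c: +{c}
  A via A→d: +{d}
  B via B→b d: +{b}
  S via S→A: +{c,d}
  S via S→B b: +{b}
  S: {b,c,d}  A: {c,d}  B: {b}
[2] (stable)
  S: {b,c,d}  A: {c,d}  B: {b}

FOLLOW iteration:
FOLLOW(S) := {$}
round 1:
  S→A: FOLLOW(A) ⊇ FOLLOW(S) ⊇ {$}; new: +{$}
  S→B b: FOLLOW(B) ⊇ FIRST(b) = {b}; new: +{b}
  FOLLOW(S)={$}  FOLLOW(A)={$}  FOLLOW(B)={b}
round 2: — fixpoint
  FOLLOW(S)={$}  FOLLOW(A)={$}  FOLLOW(B)={b}

FOLLOW(B) = ["b"]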